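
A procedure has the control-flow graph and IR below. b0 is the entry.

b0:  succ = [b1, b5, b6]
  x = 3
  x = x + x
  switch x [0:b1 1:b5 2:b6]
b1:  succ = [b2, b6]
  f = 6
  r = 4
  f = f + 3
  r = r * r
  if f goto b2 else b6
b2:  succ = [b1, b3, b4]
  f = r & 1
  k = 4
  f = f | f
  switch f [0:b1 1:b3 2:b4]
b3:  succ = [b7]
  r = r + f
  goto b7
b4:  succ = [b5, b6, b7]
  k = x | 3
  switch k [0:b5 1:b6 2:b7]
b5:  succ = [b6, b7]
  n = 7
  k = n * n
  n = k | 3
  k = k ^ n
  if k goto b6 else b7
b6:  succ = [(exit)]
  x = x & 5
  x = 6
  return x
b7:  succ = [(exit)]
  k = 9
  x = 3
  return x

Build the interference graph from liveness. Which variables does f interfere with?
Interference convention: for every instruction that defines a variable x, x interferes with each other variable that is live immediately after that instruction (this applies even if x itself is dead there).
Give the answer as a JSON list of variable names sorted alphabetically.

Answer: ["k", "r", "x"]

Working:
def/use:
  b0 def {x} use ∅
  b1 def {f,r} use ∅
  b2 def {f,k} use {r}
  b3 def {r} use {f,r}
  b4 def {k} use {x}
  b5 def {k,n} use ∅
  b6 def {x} use {x}
  b7 def {k,x} use ∅

Backward fixpoint:
  b0: in=∅ out={x}
  b1: in={x} out={r,x}
  b2: in={r,x} out={f,r,x}
  b3: in={f,r} out=∅
  b4: in={x} out={x}
  b5: in={x} out={x}
  b6: in={x} out=∅
  b7: in=∅ out=∅

Conflict graph:
  f — {k,r,x}
  k — {f,n,r,x}
  n — {k,x}
  r — {f,k,x}
  x — {f,k,n,r}

N(f) = ["k", "r", "x"]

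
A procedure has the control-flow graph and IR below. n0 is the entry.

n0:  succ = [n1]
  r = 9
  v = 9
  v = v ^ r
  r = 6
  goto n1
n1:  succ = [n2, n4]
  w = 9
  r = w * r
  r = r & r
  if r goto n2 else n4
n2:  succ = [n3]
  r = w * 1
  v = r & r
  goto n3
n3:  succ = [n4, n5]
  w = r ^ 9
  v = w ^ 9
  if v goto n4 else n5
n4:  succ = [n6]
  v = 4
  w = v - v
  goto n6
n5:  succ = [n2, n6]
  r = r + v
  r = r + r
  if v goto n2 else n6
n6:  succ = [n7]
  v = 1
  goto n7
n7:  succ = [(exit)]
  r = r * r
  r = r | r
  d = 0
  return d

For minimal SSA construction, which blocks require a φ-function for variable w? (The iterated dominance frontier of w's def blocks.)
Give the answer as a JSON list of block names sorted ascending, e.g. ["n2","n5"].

Answer: ["n2", "n4", "n6"]

Analysis:
idom tree: n1←n0 n2←n1 n3←n2 n4←n1 n5←n3 n6←n1 n7←n6
Dom∩ at merges:
  n2: preds {n1,n5}: {n0,n1} ∩ {n0,n1,n2,n3,n5} = {n0,n1}; idom=n1
  n4: preds {n1,n3}: {n0,n1} ∩ {n0,n1,n2,n3} = {n0,n1}; idom=n1
  n6: preds {n4,n5}: {n0,n1,n4} ∩ {n0,n1,n2,n3,n5} = {n0,n1}; idom=n1

Frontier:
  n2←n1: walk · to n1
  n2←n5: walk n5→n3→n2 to n1
  n4←n1: walk · to n1
  n4←n3: walk n3→n2 to n1
  n6←n4: walk n4 to n1
  n6←n5: walk n5→n3→n2 to n1
  n0 → ∅
  n1 → ∅
  n2 → {n2,n4,n6}
  n3 → {n2,n4,n6}
  n4 → {n6}
  n5 → {n2,n6}
  n6 → ∅
  n7 → ∅

φ for w: defs {n1,n3,n4}
  DF⁺ = {n2,n4,n6}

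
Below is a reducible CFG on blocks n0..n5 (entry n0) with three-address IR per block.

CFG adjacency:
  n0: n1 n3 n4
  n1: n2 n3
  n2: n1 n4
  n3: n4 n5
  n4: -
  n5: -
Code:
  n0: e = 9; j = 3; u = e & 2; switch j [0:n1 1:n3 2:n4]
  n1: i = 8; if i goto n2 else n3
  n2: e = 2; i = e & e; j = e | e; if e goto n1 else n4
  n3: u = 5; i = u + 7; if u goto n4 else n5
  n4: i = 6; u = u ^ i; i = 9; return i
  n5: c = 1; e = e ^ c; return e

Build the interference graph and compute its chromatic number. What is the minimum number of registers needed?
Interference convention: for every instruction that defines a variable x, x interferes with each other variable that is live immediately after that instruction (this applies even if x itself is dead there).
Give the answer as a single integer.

Block summaries:
  n0: {e,j,u} / ∅
  n1: {i} / ∅
  n2: {e,i,j} / ∅
  n3: {i,u} / ∅
  n4: {i,u} / {u}
  n5: {c,e} / {e}

Backward fixpoint:
  live n0: ∅→{e,u}
  live n1: {e,u}→{e,u}
  live n2: {u}→{e,u}
  live n3: {e}→{e,u}
  live n4: {u}→∅
  live n5: {e}→∅

Conflict graph:
  c: {e}
  e: {c,i,j,u}
  i: {e,u}
  j: {e,u}
  u: {e,i,j}

Registers:
  {e,i,u} pairwise interfere (3-clique) ⇒ χ ≥ 3
  assign c→r1 e→r0 i→r2 j→r2 u→r1 — no edge inside a register ⇒ χ ≤ 3
  χ = 3

Answer: 3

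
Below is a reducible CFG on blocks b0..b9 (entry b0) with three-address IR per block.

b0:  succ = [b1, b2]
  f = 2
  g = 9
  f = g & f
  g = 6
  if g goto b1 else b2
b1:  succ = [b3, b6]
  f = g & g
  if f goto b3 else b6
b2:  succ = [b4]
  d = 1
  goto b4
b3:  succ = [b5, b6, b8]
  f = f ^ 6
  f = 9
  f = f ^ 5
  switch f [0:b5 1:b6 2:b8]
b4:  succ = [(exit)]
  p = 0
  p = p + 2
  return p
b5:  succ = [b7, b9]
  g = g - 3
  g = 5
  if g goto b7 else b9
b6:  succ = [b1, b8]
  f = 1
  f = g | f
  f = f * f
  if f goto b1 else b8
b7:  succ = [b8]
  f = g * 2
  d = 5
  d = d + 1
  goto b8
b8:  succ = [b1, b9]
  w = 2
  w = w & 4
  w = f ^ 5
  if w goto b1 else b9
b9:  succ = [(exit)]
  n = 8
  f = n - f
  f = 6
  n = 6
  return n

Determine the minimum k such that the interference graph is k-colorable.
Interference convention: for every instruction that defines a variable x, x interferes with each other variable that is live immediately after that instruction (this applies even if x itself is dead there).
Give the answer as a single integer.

Answer: 3

Working:
Block summaries:
  b0 def {f,g} use ∅
  b1 def {f} use {g}
  b2 def {d} use ∅
  b3 def {f} use {f}
  b4 def {p} use ∅
  b5 def {g} use {g}
  b6 def {f} use {g}
  b7 def {d,f} use {g}
  b8 def {w} use {f}
  b9 def {f,n} use {f}

Backward fixpoint:
  b0 li=∅ lo={g}
  b1 li={g} lo={f,g}
  b2 li=∅ lo=∅
  b3 li={f,g} lo={f,g}
  b4 li=∅ lo=∅
  b5 li={f,g} lo={f,g}
  b6 li={g} lo={f,g}
  b7 li={g} lo={f,g}
  b8 li={f,g} lo={f,g}
  b9 li={f} lo=∅

Interference:
  d↔{f,g}
  f↔{d,g,n,w}
  g↔{d,f,w}
  n↔{f}
  p↔∅
  w↔{f,g}

Colouring:
  {d,f,g} pairwise interfere (3-clique) ⇒ χ ≥ 3
  3-colouring: R0={f,p}  R1={g,n}  R2={d,w}
  χ = 3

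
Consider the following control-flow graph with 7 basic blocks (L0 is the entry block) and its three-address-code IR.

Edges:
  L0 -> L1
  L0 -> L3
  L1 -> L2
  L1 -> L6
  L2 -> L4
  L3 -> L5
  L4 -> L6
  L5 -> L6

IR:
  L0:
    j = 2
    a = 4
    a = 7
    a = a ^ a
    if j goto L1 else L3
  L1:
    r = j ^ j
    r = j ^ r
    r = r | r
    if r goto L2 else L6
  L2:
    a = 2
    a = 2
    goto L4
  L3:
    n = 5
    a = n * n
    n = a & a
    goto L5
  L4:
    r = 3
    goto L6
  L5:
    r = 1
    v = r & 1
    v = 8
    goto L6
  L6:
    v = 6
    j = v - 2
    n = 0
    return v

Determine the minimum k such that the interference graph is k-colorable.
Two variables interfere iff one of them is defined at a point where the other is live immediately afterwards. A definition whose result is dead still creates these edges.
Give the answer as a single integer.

Answer: 2

Working:
Block summaries:
  L0: {a,j} / ∅
  L1: {r} / {j}
  L2: {a} / ∅
  L3: {a,n} / ∅
  L4: {r} / ∅
  L5: {r,v} / ∅
  L6: {j,n,v} / ∅

Backward fixpoint:
  L0: in=∅ out={j}
  L1: in={j} out=∅
  L2: in=∅ out=∅
  L3: in=∅ out=∅
  L4: in=∅ out=∅
  L5: in=∅ out=∅
  L6: in=∅ out=∅

Interfere edges:
  a — {j}
  j — {a,r,v}
  n — {v}
  r — {j}
  v — {j,n}

Colouring:
  lower bound: {a,j} mutually conflict ⇒ χ ≥ 2
  assign a→r1 j→r0 n→r0 r→r1 v→r1 — no edge inside a register ⇒ χ ≤ 2
  χ = 2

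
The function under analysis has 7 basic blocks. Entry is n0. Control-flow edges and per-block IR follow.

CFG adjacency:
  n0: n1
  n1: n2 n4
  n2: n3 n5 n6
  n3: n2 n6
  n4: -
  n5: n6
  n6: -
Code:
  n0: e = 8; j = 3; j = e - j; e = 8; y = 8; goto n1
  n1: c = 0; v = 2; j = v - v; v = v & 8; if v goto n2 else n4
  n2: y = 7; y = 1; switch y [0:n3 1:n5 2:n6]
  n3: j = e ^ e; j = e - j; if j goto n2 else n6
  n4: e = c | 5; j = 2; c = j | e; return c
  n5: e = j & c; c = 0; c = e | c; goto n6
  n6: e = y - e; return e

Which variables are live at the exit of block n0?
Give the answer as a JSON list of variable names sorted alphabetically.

Answer: ["e"]

Working:
Per-block:
  n0: def={e,j,y} ue=∅
  n1: def={c,j,v} ue=∅
  n2: def={y} ue=∅
  n3: def={j} ue={e}
  n4: def={c,e,j} ue={c}
  n5: def={c,e} ue={c,j}
  n6: def={e} ue={e,y}

Liveness:
  n0 li=∅ lo={e}
  n1 li={e} lo={c,e,j}
  n2 li={c,e,j} lo={c,e,j,y}
  n3 li={c,e,y} lo={c,e,j,y}
  n4 li={c} lo=∅
  n5 li={c,j,y} lo={e,y}
  n6 li={e,y} lo=∅

live-out(n0) = ["e"]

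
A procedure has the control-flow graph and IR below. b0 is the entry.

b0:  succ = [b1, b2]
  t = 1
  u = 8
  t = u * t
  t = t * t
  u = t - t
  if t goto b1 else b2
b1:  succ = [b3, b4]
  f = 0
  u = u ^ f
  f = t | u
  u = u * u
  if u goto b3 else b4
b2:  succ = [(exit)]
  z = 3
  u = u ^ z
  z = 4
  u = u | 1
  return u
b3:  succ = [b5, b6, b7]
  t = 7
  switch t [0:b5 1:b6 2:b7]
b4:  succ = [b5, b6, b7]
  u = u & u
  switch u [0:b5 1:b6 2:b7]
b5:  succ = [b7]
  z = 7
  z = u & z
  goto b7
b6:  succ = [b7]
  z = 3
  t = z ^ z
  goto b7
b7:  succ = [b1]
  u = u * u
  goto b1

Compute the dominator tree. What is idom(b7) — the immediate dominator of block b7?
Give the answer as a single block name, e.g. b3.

idom tree: b1←b0 b2←b0 b3←b1 b4←b1 b5←b1 b6←b1 b7←b1
Dom∩ at merges:
  b1: preds {b0,b7}: {b0} ∩ {b0,b1,b7} = {b0}; idom=b0
  b5: preds {b3,b4}: {b0,b1,b3} ∩ {b0,b1,b4} = {b0,b1}; idom=b1
  b6: preds {b3,b4}: {b0,b1,b3} ∩ {b0,b1,b4} = {b0,b1}; idom=b1
  b7: preds {b3,b4,b5,b6}: {b0,b1,b3} ∩ {b0,b1,b4} ∩ {b0,b1,b5} ∩ {b0,b1,b6} = {b0,b1}; idom=b1

idom(b7) = b1

Answer: b1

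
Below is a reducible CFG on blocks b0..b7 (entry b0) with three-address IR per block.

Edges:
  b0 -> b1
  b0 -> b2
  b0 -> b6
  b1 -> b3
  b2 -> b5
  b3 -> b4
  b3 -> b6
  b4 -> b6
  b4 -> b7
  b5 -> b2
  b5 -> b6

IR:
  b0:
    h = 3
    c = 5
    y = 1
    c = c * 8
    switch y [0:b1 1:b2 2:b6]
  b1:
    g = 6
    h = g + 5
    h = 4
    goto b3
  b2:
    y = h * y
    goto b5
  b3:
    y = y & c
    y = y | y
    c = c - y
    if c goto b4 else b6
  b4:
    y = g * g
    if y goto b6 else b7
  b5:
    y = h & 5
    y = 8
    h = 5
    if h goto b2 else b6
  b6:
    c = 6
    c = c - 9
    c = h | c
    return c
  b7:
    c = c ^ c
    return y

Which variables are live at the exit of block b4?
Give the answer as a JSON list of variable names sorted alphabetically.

Block summaries:
  b0: def={c,h,y} ue=∅
  b1: def={g,h} ue=∅
  b2: def={y} ue={h,y}
  b3: def={c,y} ue={c,y}
  b4: def={y} ue={g}
  b5: def={h,y} ue={h}
  b6: def={c} ue={h}
  b7: def={c} ue={c,y}

Live sets:
  b0 li=∅ lo={c,h,y}
  b1 li={c,y} lo={c,g,h,y}
  b2 li={h,y} lo={h}
  b3 li={c,g,h,y} lo={c,g,h}
  b4 li={c,g,h} lo={c,h,y}
  b5 li={h} lo={h,y}
  b6 li={h} lo=∅
  b7 li={c,y} lo=∅

live-out(b4) = ["c", "h", "y"]

Answer: ["c", "h", "y"]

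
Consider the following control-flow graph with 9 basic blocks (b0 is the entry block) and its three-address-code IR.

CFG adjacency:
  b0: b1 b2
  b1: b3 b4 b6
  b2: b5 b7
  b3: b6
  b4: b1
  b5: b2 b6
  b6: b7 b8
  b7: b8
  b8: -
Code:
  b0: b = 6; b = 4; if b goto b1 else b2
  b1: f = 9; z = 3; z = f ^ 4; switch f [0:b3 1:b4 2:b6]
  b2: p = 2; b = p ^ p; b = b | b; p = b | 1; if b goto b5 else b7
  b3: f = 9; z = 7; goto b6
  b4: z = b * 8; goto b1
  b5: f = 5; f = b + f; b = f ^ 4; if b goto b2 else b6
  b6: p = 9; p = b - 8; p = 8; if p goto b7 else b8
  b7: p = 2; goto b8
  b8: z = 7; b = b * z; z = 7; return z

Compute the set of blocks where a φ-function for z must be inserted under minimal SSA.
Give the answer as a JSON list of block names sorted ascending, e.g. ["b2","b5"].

Answer: ["b1", "b6", "b7", "b8"]

Derivation:
idom tree: b1←b0 b2←b0 b3←b1 b4←b1 b5←b2 b6←b0 b7←b0 b8←b0
Join-block Dom:
  b1: preds {b0,b4}: {b0} ∩ {b0,b1,b4} = {b0}; idom=b0
  b2: preds {b0,b5}: {b0} ∩ {b0,b2,b5} = {b0}; idom=b0
  b6: preds {b1,b3,b5}: {b0,b1} ∩ {b0,b1,b3} ∩ {b0,b2,b5} = {b0}; idom=b0
  b7: preds {b2,b6}: {b0,b2} ∩ {b0,b6} = {b0}; idom=b0
  b8: preds {b6,b7}: {b0,b6} ∩ {b0,b7} = {b0}; idom=b0

Frontier:
  join b1 pred b0: · stop@b0
  join b1 pred b4: b4→b1 stop@b0
  join b2 pred b0: · stop@b0
  join b2 pred b5: b5→b2 stop@b0
  join b6 pred b1: b1 stop@b0
  join b6 pred b3: b3→b1 stop@b0
  join b6 pred b5: b5→b2 stop@b0
  join b7 pred b2: b2 stop@b0
  join b7 pred b6: b6 stop@b0
  join b8 pred b6: b6 stop@b0
  join b8 pred b7: b7 stop@b0
  b0: DF=∅
  b1: DF={b1,b6}
  b2: DF={b2,b6,b7}
  b3: DF={b6}
  b4: DF={b1}
  b5: DF={b2,b6}
  b6: DF={b7,b8}
  b7: DF={b8}
  b8: DF=∅

φ for z: defs {b1,b3,b4,b8}
  DF⁺ = {b1,b6,b7,b8}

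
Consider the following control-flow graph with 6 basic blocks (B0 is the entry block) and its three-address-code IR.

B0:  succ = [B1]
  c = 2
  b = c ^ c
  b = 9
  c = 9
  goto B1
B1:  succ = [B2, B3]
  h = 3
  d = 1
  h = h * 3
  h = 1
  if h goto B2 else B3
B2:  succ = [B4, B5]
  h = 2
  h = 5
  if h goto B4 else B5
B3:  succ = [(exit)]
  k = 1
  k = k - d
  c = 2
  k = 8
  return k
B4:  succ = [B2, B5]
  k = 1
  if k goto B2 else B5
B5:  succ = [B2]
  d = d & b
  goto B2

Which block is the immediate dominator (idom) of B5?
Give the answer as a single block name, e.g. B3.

idom tree: B1←B0 B2←B1 B3←B1 B4←B2 B5←B2
Dom∩ at merges:
  B2: preds {B1,B4,B5}: {B0,B1} ∩ {B0,B1,B2,B4} ∩ {B0,B1,B2,B5} = {B0,B1}; idom=B1
  B5: preds {B2,B4}: {B0,B1,B2} ∩ {B0,B1,B2,B4} = {B0,B1,B2}; idom=B2

idom(B5) = B2

Answer: B2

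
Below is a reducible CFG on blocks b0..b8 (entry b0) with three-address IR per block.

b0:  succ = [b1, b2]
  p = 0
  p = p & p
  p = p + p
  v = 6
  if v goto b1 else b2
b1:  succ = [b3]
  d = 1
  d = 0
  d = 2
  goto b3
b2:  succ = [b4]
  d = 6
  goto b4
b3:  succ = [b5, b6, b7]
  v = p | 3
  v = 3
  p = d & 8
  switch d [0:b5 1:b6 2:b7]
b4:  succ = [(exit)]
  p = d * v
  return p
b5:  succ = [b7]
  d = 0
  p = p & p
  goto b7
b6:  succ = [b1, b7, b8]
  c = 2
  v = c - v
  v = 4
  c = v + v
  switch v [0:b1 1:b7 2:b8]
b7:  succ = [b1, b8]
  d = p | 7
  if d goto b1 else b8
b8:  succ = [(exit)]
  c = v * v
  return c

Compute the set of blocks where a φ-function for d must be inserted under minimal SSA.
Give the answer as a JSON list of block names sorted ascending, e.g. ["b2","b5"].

idom tree: b1←b0 b2←b0 b3←b1 b4←b2 b5←b3 b6←b3 b7←b3 b8←b3
Dom at joins:
  b1: preds {b0,b6,b7}: {b0} ∩ {b0,b1,b3,b6} ∩ {b0,b1,b3,b7} = {b0}; idom=b0
  b7: preds {b3,b5,b6}: {b0,b1,b3} ∩ {b0,b1,b3,b5} ∩ {b0,b1,b3,b6} = {b0,b1,b3}; idom=b3
  b8: preds {b6,b7}: {b0,b1,b3,b6} ∩ {b0,b1,b3,b7} = {b0,b1,b3}; idom=b3

DF derivation:
  join b1 pred b0: · stop@b0
  join b1 pred b6: b6→b3→b1 stop@b0
  join b1 pred b7: b7→b3→b1 stop@b0
  join b7 pred b3: · stop@b3
  join b7 pred b5: b5 stop@b3
  join b7 pred b6: b6 stop@b3
  join b8 pred b6: b6 stop@b3
  join b8 pred b7: b7 stop@b3
  b0: DF=∅
  b1: DF={b1}
  b2: DF=∅
  b3: DF={b1}
  b4: DF=∅
  b5: DF={b7}
  b6: DF={b1,b7,b8}
  b7: DF={b1,b8}
  b8: DF=∅

φ for d: defs {b1,b2,b5,b7}
  DF⁺ = {b1,b7,b8}

Answer: ["b1", "b7", "b8"]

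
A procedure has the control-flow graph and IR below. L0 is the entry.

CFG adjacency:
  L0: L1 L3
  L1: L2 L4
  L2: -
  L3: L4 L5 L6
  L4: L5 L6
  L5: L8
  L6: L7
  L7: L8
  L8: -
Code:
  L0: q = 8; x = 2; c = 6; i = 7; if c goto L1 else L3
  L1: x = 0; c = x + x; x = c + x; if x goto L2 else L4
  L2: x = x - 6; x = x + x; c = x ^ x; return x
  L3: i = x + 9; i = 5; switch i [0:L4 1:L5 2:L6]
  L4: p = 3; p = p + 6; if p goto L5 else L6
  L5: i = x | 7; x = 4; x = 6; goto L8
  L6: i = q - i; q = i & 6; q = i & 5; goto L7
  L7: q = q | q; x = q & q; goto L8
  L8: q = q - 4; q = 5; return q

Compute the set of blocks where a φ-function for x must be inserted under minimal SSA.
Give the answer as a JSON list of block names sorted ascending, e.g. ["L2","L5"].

Answer: ["L4", "L5", "L6", "L8"]

Working:
idom tree: L1←L0 L2←L1 L3←L0 L4←L0 L5←L0 L6←L0 L7←L6 L8←L0
Dom at joins:
  L4: preds {L1,L3}: {L0,L1} ∩ {L0,L3} = {L0}; idom=L0
  L5: preds {L3,L4}: {L0,L3} ∩ {L0,L4} = {L0}; idom=L0
  L6: preds {L3,L4}: {L0,L3} ∩ {L0,L4} = {L0}; idom=L0
  L8: preds {L5,L7}: {L0,L5} ∩ {L0,L6,L7} = {L0}; idom=L0

DF walk-up:
  L4←L1: walk L1 to L0
  L4←L3: walk L3 to L0
  L5←L3: walk L3 to L0
  L5←L4: walk L4 to L0
  L6←L3: walk L3 to L0
  L6←L4: walk L4 to L0
  L8←L5: walk L5 to L0
  L8←L7: walk L7→L6 to L0
  DF(L0)=∅
  DF(L1)={L4}
  DF(L2)=∅
  DF(L3)={L4,L5,L6}
  DF(L4)={L5,L6}
  DF(L5)={L8}
  DF(L6)={L8}
  DF(L7)={L8}
  DF(L8)=∅

φ for x: defs {L0,L1,L2,L5,L7}
  DF⁺ = {L4,L5,L6,L8}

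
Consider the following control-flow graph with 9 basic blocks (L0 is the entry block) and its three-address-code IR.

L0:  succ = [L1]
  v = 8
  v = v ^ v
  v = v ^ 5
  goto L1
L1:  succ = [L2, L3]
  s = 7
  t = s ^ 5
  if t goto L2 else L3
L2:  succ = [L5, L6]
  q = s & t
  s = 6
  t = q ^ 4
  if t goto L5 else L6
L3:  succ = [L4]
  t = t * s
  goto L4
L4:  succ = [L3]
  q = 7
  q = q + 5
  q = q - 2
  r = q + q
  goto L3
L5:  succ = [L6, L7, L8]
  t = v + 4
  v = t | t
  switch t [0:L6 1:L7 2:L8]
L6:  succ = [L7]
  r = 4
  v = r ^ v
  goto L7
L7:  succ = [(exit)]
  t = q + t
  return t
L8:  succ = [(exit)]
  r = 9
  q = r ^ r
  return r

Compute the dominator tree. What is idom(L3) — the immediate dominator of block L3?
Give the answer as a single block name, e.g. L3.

Answer: L1

Working:
idom tree: L1←L0 L2←L1 L3←L1 L4←L3 L5←L2 L6←L2 L7←L2 L8←L5
Dom∩ at merges:
  L3: preds {L1,L4}: {L0,L1} ∩ {L0,L1,L3,L4} = {L0,L1}; idom=L1
  L6: preds {L2,L5}: {L0,L1,L2} ∩ {L0,L1,L2,L5} = {L0,L1,L2}; idom=L2
  L7: preds {L5,L6}: {L0,L1,L2,L5} ∩ {L0,L1,L2,L6} = {L0,L1,L2}; idom=L2

idom(L3) = L1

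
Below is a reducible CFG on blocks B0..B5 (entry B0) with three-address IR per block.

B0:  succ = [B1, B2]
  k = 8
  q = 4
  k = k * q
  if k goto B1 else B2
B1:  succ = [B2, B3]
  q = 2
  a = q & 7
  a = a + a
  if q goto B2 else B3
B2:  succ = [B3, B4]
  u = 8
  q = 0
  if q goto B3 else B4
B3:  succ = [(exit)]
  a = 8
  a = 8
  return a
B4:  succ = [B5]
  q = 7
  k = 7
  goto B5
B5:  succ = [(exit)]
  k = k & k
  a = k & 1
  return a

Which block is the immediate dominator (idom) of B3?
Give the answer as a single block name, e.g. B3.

Answer: B0

Analysis:
idom tree: B1←B0 B2←B0 B3←B0 B4←B2 B5←B4
Join-block Dom:
  B2: preds {B0,B1}: {B0} ∩ {B0,B1} = {B0}; idom=B0
  B3: preds {B1,B2}: {B0,B1} ∩ {B0,B2} = {B0}; idom=B0

idom(B3) = B0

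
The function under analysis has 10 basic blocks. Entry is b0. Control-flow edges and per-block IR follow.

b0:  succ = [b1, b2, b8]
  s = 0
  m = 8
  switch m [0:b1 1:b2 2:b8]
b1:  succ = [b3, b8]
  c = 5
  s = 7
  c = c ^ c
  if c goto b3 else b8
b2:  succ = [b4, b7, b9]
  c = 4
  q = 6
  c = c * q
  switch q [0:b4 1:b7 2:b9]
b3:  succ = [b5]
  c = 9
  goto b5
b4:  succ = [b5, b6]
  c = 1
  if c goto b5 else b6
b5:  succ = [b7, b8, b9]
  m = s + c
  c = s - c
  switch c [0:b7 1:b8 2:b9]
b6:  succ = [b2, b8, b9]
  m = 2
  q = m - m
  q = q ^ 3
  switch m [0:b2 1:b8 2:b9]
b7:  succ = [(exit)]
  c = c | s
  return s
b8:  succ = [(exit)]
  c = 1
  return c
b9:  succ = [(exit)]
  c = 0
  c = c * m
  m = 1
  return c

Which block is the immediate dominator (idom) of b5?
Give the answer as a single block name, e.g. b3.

idom tree: b1←b0 b2←b0 b3←b1 b4←b2 b5←b0 b6←b4 b7←b0 b8←b0 b9←b0
Dom at joins:
  b2: preds {b0,b6}: {b0} ∩ {b0,b2,b4,b6} = {b0}; idom=b0
  b5: preds {b3,b4}: {b0,b1,b3} ∩ {b0,b2,b4} = {b0}; idom=b0
  b7: preds {b2,b5}: {b0,b2} ∩ {b0,b5} = {b0}; idom=b0
  b8: preds {b0,b1,b5,b6}: {b0} ∩ {b0,b1} ∩ {b0,b5} ∩ {b0,b2,b4,b6} = {b0}; idom=b0
  b9: preds {b2,b5,b6}: {b0,b2} ∩ {b0,b5} ∩ {b0,b2,b4,b6} = {b0}; idom=b0

idom(b5) = b0

Answer: b0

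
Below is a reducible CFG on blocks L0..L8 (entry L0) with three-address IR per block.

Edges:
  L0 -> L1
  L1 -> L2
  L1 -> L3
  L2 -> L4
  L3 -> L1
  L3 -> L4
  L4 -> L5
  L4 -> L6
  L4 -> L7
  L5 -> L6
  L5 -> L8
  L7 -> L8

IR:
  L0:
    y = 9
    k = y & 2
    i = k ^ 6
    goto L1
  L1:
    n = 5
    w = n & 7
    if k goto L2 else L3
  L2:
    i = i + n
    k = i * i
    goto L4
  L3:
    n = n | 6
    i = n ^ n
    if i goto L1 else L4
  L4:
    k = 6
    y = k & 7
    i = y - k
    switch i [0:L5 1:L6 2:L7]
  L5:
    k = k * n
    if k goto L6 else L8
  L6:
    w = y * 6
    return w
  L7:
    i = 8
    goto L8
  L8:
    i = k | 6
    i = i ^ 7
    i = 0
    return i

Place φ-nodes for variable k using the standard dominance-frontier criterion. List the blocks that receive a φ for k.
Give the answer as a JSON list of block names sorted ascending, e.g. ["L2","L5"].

idom tree: L1←L0 L2←L1 L3←L1 L4←L1 L5←L4 L6←L4 L7←L4 L8←L4
Join-block Dom:
  L1: preds {L0,L3}: {L0} ∩ {L0,L1,L3} = {L0}; idom=L0
  L4: preds {L2,L3}: {L0,L1,L2} ∩ {L0,L1,L3} = {L0,L1}; idom=L1
  L6: preds {L4,L5}: {L0,L1,L4} ∩ {L0,L1,L4,L5} = {L0,L1,L4}; idom=L4
  L8: preds {L5,L7}: {L0,L1,L4,L5} ∩ {L0,L1,L4,L7} = {L0,L1,L4}; idom=L4

DF walk-up:
  L1←L0: walk · to L0
  L1←L3: walk L3→L1 to L0
  L4←L2: walk L2 to L1
  L4←L3: walk L3 to L1
  L6←L4: walk · to L4
  L6←L5: walk L5 to L4
  L8←L5: walk L5 to L4
  L8←L7: walk L7 to L4
  L0 → ∅
  L1 → {L1}
  L2 → {L4}
  L3 → {L1,L4}
  L4 → ∅
  L5 → {L6,L8}
  L6 → ∅
  L7 → {L8}
  L8 → ∅

φ for k: defs {L0,L2,L4,L5}
  DF⁺ = {L4,L6,L8}

Answer: ["L4", "L6", "L8"]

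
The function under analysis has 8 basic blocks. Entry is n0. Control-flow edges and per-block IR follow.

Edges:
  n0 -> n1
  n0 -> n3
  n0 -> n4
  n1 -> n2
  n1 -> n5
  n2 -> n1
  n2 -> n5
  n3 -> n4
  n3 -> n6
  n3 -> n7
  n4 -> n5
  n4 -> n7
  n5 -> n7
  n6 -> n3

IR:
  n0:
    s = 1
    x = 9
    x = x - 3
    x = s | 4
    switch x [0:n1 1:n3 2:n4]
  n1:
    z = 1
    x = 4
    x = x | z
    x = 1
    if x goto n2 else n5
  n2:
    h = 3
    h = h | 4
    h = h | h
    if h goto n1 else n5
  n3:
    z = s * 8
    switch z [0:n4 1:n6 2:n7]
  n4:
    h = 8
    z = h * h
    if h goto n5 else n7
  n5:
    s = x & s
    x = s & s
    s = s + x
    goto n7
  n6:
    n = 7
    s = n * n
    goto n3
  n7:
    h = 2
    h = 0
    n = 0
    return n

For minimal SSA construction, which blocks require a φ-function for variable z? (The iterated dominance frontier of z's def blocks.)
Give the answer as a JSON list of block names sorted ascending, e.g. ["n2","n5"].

idom tree: n1←n0 n2←n1 n3←n0 n4←n0 n5←n0 n6←n3 n7←n0
Dom at joins:
  n1: preds {n0,n2}: {n0} ∩ {n0,n1,n2} = {n0}; idom=n0
  n3: preds {n0,n6}: {n0} ∩ {n0,n3,n6} = {n0}; idom=n0
  n4: preds {n0,n3}: {n0} ∩ {n0,n3} = {n0}; idom=n0
  n5: preds {n1,n2,n4}: {n0,n1} ∩ {n0,n1,n2} ∩ {n0,n4} = {n0}; idom=n0
  n7: preds {n3,n4,n5}: {n0,n3} ∩ {n0,n4} ∩ {n0,n5} = {n0}; idom=n0

Frontier:
  join n1 pred n0: · stop@n0
  join n1 pred n2: n2→n1 stop@n0
  join n3 pred n0: · stop@n0
  join n3 pred n6: n6→n3 stop@n0
  join n4 pred n0: · stop@n0
  join n4 pred n3: n3 stop@n0
  join n5 pred n1: n1 stop@n0
  join n5 pred n2: n2→n1 stop@n0
  join n5 pred n4: n4 stop@n0
  join n7 pred n3: n3 stop@n0
  join n7 pred n4: n4 stop@n0
  join n7 pred n5: n5 stop@n0
  DF(n0)=∅
  DF(n1)={n1,n5}
  DF(n2)={n1,n5}
  DF(n3)={n3,n4,n7}
  DF(n4)={n5,n7}
  DF(n5)={n7}
  DF(n6)={n3}
  DF(n7)=∅

φ for z: defs {n1,n3,n4}
  DF⁺ = {n1,n3,n4,n5,n7}

Answer: ["n1", "n3", "n4", "n5", "n7"]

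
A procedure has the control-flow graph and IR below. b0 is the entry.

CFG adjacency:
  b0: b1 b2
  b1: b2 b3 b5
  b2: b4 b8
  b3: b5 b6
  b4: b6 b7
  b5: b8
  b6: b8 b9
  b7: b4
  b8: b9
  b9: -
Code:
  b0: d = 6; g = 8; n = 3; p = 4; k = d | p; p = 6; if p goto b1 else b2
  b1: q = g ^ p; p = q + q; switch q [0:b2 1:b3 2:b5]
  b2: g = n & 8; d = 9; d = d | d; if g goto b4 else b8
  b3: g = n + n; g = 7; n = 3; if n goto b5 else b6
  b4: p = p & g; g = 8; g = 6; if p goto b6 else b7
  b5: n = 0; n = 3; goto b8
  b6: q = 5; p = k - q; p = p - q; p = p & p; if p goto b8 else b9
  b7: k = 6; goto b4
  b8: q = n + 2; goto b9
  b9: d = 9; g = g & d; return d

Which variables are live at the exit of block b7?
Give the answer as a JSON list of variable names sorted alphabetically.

Answer: ["g", "k", "n", "p"]

Derivation:
Per-block:
  b0 def {d,g,k,n,p} use ∅
  b1 def {p,q} use {g,p}
  b2 def {d,g} use {n}
  b3 def {g,n} use {n}
  b4 def {g,p} use {g,p}
  b5 def {n} use ∅
  b6 def {p,q} use {k}
  b7 def {k} use ∅
  b8 def {q} use {n}
  b9 def {d,g} use {g}

Backward fixpoint:
  live b0: ∅→{g,k,n,p}
  live b1: {g,k,n,p}→{g,k,n,p}
  live b2: {k,n,p}→{g,k,n,p}
  live b3: {k,n}→{g,k,n}
  live b4: {g,k,n,p}→{g,k,n,p}
  live b5: {g}→{g,n}
  live b6: {g,k,n}→{g,n}
  live b7: {g,n,p}→{g,k,n,p}
  live b8: {g,n}→{g}
  live b9: {g}→∅

live-out(b7) = ["g", "k", "n", "p"]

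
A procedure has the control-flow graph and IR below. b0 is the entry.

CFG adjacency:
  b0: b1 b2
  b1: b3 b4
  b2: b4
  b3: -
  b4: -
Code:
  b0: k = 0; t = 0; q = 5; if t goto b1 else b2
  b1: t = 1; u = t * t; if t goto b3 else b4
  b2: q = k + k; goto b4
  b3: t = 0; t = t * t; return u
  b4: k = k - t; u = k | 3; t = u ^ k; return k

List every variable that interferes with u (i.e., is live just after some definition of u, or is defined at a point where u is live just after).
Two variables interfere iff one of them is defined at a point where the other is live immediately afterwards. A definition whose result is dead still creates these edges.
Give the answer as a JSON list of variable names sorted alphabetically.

Answer: ["k", "t"]

Derivation:
Per-block:
  b0 def {k,q,t} use ∅
  b1 def {t,u} use ∅
  b2 def {q} use {k}
  b3 def {t} use {u}
  b4 def {k,t,u} use {k,t}

Backward fixpoint:
  b0: in=∅ out={k,t}
  b1: in={k} out={k,t,u}
  b2: in={k,t} out={k,t}
  b3: in={u} out=∅
  b4: in={k,t} out=∅

Interference:
  k: {q,t,u}
  q: {k,t}
  t: {k,q,u}
  u: {k,t}

N(u) = ["k", "t"]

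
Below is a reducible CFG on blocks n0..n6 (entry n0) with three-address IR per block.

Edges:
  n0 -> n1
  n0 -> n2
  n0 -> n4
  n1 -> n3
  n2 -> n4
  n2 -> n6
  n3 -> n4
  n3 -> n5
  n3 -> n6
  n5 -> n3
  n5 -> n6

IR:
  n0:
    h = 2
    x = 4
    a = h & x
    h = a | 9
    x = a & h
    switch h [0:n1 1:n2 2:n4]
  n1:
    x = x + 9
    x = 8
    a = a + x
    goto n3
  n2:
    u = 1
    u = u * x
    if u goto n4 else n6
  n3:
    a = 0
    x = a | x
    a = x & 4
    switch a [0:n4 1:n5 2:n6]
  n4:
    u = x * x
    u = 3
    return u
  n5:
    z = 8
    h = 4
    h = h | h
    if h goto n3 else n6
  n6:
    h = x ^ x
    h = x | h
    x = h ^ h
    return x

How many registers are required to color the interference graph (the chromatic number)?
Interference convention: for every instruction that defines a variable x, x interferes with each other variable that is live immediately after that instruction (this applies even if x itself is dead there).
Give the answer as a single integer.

Per-block:
  n0 def {a,h,x} use ∅
  n1 def {a,x} use {a,x}
  n2 def {u} use {x}
  n3 def {a,x} use {x}
  n4 def {u} use {x}
  n5 def {h,z} use ∅
  n6 def {h,x} use {x}

Live sets:
  live n0: ∅→{a,x}
  live n1: {a,x}→{x}
  live n2: {x}→{x}
  live n3: {x}→{x}
  live n4: {x}→∅
  live n5: {x}→{x}
  live n6: {x}→∅

Interfere edges:
  a — {h,x}
  h — {a,x}
  u — {x}
  x — {a,h,u,z}
  z — {x}

Colouring:
  lower bound: {a,h,x} mutually conflict ⇒ χ ≥ 3
  assign a→c1 h→c2 u→c1 x→c0 z→c1 — no edge inside a register ⇒ χ ≤ 3
  χ = 3

Answer: 3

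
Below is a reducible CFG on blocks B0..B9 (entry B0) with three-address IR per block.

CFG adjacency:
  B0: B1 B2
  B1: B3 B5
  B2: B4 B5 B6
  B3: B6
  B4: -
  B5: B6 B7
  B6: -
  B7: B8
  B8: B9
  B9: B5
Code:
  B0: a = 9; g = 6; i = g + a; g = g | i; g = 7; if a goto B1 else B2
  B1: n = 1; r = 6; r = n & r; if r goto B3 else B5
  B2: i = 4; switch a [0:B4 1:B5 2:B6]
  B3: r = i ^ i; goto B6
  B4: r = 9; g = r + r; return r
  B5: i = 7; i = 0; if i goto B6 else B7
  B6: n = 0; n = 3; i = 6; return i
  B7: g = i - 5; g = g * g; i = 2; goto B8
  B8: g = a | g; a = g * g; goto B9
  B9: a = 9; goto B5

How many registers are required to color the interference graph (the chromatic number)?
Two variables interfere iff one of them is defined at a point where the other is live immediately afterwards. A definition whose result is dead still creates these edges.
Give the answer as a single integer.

Block summaries:
  B0: {a,g,i} / ∅
  B1: {n,r} / ∅
  B2: {i} / {a}
  B3: {r} / {i}
  B4: {g,r} / ∅
  B5: {i} / ∅
  B6: {i,n} / ∅
  B7: {g,i} / {i}
  B8: {a,g} / {a,g}
  B9: {a} / ∅

Liveness:
  live B0: ∅→{a,i}
  live B1: {a,i}→{a,i}
  live B2: {a}→{a}
  live B3: {i}→∅
  live B4: ∅→∅
  live B5: {a}→{a,i}
  live B6: ∅→∅
  live B7: {a,i}→{a,g}
  live B8: {a,g}→∅
  live B9: ∅→{a}

Interfere edges:
  a — {g,i,n,r}
  g — {a,i,r}
  i — {a,g,n,r}
  n — {a,i,r}
  r — {a,g,i,n}

Colouring:
  clique {a,g,i,r} ⇒ need ≥ 4
  4-colouring: r0={a}  r1={i}  r2={r}  r3={g,n}
  χ = 4

Answer: 4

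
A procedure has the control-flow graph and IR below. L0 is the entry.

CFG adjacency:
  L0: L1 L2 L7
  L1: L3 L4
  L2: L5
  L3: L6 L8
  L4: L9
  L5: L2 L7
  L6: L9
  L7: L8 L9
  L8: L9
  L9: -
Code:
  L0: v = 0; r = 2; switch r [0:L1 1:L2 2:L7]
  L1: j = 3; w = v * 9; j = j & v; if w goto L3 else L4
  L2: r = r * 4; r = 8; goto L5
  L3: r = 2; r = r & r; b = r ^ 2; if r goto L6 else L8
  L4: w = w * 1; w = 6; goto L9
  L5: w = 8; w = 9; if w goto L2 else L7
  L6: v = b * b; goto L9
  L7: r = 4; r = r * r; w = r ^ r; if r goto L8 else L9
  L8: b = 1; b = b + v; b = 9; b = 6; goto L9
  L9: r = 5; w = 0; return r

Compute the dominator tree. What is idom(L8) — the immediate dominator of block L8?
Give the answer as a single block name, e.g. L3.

idom tree: L1←L0 L2←L0 L3←L1 L4←L1 L5←L2 L6←L3 L7←L0 L8←L0 L9←L0
Dom at joins:
  L2: preds {L0,L5}: {L0} ∩ {L0,L2,L5} = {L0}; idom=L0
  L7: preds {L0,L5}: {L0} ∩ {L0,L2,L5} = {L0}; idom=L0
  L8: preds {L3,L7}: {L0,L1,L3} ∩ {L0,L7} = {L0}; idom=L0
  L9: preds {L4,L6,L7,L8}: {L0,L1,L4} ∩ {L0,L1,L3,L6} ∩ {L0,L7} ∩ {L0,L8} = {L0}; idom=L0

idom(L8) = L0

Answer: L0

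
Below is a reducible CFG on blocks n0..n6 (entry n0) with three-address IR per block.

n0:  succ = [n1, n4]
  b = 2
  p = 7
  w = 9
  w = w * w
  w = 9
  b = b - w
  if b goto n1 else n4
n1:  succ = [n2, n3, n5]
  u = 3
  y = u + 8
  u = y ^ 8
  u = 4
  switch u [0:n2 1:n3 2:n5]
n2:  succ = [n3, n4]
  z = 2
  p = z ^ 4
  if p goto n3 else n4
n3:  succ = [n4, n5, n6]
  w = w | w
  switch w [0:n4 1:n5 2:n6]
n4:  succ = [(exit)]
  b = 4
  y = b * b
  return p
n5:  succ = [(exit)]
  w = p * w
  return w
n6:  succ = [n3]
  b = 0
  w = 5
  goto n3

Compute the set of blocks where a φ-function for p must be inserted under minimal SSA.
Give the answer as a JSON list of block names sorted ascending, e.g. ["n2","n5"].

Answer: ["n3", "n4", "n5"]

Derivation:
idom tree: n1←n0 n2←n1 n3←n1 n4←n0 n5←n1 n6←n3
Dom∩ at merges:
  n3: preds {n1,n2,n6}: {n0,n1} ∩ {n0,n1,n2} ∩ {n0,n1,n3,n6} = {n0,n1}; idom=n1
  n4: preds {n0,n2,n3}: {n0} ∩ {n0,n1,n2} ∩ {n0,n1,n3} = {n0}; idom=n0
  n5: preds {n1,n3}: {n0,n1} ∩ {n0,n1,n3} = {n0,n1}; idom=n1

DF walk-up:
  n3←n1: walk · to n1
  n3←n2: walk n2 to n1
  n3←n6: walk n6→n3 to n1
  n4←n0: walk · to n0
  n4←n2: walk n2→n1 to n0
  n4←n3: walk n3→n1 to n0
  n5←n1: walk · to n1
  n5←n3: walk n3 to n1
  n0 → ∅
  n1 → {n4}
  n2 → {n3,n4}
  n3 → {n3,n4,n5}
  n4 → ∅
  n5 → ∅
  n6 → {n3}

φ for p: defs {n0,n2}
  DF⁺ = {n3,n4,n5}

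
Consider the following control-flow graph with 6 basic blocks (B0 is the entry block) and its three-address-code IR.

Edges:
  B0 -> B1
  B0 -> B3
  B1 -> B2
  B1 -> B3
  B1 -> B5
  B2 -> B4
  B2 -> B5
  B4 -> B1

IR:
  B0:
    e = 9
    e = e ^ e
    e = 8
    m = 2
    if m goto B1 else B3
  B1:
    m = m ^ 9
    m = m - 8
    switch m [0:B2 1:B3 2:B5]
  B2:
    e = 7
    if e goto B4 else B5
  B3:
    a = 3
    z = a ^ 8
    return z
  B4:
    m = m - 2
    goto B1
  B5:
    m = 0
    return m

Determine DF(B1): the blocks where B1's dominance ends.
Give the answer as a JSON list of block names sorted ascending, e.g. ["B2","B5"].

Answer: ["B1", "B3"]

Working:
idom tree: B1←B0 B2←B1 B3←B0 B4←B2 B5←B1
Join-block Dom:
  B1: preds {B0,B4}: {B0} ∩ {B0,B1,B2,B4} = {B0}; idom=B0
  B3: preds {B0,B1}: {B0} ∩ {B0,B1} = {B0}; idom=B0
  B5: preds {B1,B2}: {B0,B1} ∩ {B0,B1,B2} = {B0,B1}; idom=B1

Frontier:
  join B1 pred B0: · stop@B0
  join B1 pred B4: B4→B2→B1 stop@B0
  join B3 pred B0: · stop@B0
  join B3 pred B1: B1 stop@B0
  join B5 pred B1: · stop@B1
  join B5 pred B2: B2 stop@B1
  B0: DF=∅
  B1: DF={B1,B3}
  B2: DF={B1,B5}
  B3: DF=∅
  B4: DF={B1}
  B5: DF=∅

DF(B1) = ["B1", "B3"]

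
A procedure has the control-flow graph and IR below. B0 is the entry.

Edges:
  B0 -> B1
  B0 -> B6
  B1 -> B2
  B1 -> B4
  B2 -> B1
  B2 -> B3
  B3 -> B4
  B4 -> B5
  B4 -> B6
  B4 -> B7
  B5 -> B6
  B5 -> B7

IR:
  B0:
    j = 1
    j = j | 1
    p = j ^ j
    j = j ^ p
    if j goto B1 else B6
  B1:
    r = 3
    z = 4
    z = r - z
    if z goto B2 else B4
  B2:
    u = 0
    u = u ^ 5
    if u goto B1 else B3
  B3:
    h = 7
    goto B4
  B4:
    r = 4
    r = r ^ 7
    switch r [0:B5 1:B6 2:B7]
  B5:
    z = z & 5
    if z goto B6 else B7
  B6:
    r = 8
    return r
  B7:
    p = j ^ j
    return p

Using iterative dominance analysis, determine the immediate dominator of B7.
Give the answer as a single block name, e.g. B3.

idom tree: B1←B0 B2←B1 B3←B2 B4←B1 B5←B4 B6←B0 B7←B4
Join-block Dom:
  B1: preds {B0,B2}: {B0} ∩ {B0,B1,B2} = {B0}; idom=B0
  B4: preds {B1,B3}: {B0,B1} ∩ {B0,B1,B2,B3} = {B0,B1}; idom=B1
  B6: preds {B0,B4,B5}: {B0} ∩ {B0,B1,B4} ∩ {B0,B1,B4,B5} = {B0}; idom=B0
  B7: preds {B4,B5}: {B0,B1,B4} ∩ {B0,B1,B4,B5} = {B0,B1,B4}; idom=B4

idom(B7) = B4

Answer: B4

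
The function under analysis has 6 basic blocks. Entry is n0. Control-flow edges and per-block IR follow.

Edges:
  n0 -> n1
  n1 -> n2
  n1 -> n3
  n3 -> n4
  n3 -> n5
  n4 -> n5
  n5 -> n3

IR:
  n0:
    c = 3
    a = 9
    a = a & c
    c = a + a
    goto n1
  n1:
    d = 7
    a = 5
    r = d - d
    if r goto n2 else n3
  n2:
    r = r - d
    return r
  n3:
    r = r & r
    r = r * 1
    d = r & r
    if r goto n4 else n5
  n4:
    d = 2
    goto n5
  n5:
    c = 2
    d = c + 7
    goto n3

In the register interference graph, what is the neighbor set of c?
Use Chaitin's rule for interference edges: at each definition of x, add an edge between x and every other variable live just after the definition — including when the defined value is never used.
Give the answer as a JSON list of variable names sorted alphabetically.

Answer: ["a", "r"]

Derivation:
Block summaries:
  n0: {a,c} / ∅
  n1: {a,d,r} / ∅
  n2: {r} / {d,r}
  n3: {d,r} / {r}
  n4: {d} / ∅
  n5: {c,d} / ∅

Liveness:
  live n0: ∅→∅
  live n1: ∅→{d,r}
  live n2: {d,r}→∅
  live n3: {r}→{r}
  live n4: {r}→{r}
  live n5: {r}→{r}

Conflict graph:
  a: {c,d}
  c: {a,r}
  d: {a,r}
  r: {c,d}

N(c) = ["a", "r"]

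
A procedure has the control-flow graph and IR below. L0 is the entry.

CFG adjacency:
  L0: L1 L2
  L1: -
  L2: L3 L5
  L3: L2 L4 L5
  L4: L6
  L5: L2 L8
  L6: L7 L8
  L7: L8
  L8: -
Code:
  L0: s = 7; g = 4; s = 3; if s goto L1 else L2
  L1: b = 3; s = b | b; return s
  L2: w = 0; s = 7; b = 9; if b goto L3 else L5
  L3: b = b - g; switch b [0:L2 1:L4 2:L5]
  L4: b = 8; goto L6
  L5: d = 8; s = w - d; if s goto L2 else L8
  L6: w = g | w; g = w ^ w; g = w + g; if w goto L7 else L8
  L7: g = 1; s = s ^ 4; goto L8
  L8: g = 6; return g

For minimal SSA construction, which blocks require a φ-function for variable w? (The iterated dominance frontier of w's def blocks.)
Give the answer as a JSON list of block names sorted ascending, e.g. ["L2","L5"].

idom tree: L1←L0 L2←L0 L3←L2 L4←L3 L5←L2 L6←L4 L7←L6 L8←L2
Dom at joins:
  L2: preds {L0,L3,L5}: {L0} ∩ {L0,L2,L3} ∩ {L0,L2,L5} = {L0}; idom=L0
  L5: preds {L2,L3}: {L0,L2} ∩ {L0,L2,L3} = {L0,L2}; idom=L2
  L8: preds {L5,L6,L7}: {L0,L2,L5} ∩ {L0,L2,L3,L4,L6} ∩ {L0,L2,L3,L4,L6,L7} = {L0,L2}; idom=L2

DF derivation:
  join L2 pred L0: · stop@L0
  join L2 pred L3: L3→L2 stop@L0
  join L2 pred L5: L5→L2 stop@L0
  join L5 pred L2: · stop@L2
  join L5 pred L3: L3 stop@L2
  join L8 pred L5: L5 stop@L2
  join L8 pred L6: L6→L4→L3 stop@L2
  join L8 pred L7: L7→L6→L4→L3 stop@L2
  DF(L0)=∅
  DF(L1)=∅
  DF(L2)={L2}
  DF(L3)={L2,L5,L8}
  DF(L4)={L8}
  DF(L5)={L2,L8}
  DF(L6)={L8}
  DF(L7)={L8}
  DF(L8)=∅

φ for w: defs {L2,L6}
  DF⁺ = {L2,L8}

Answer: ["L2", "L8"]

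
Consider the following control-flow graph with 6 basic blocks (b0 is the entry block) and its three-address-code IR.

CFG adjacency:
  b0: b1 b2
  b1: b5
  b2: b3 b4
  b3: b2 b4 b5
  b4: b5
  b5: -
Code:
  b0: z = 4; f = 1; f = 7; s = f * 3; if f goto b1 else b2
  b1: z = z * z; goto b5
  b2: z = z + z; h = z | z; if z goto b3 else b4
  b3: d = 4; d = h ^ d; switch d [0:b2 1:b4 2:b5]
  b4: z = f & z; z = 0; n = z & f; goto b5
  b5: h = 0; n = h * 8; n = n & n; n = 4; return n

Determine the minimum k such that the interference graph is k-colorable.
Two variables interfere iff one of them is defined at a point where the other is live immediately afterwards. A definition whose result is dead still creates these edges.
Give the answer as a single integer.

Answer: 4

Analysis:
Per-block:
  b0: {f,s,z} / ∅
  b1: {z} / {z}
  b2: {h,z} / {z}
  b3: {d} / {h}
  b4: {n,z} / {f,z}
  b5: {h,n} / ∅

Backward fixpoint:
  b0 li=∅ lo={f,z}
  b1 li={z} lo=∅
  b2 li={f,z} lo={f,h,z}
  b3 li={f,h,z} lo={f,z}
  b4 li={f,z} lo=∅
  b5 li=∅ lo=∅

Interfere edges:
  d↔{f,h,z}
  f↔{d,h,s,z}
  h↔{d,f,z}
  n↔∅
  s↔{f,z}
  z↔{d,f,h,s}

Colouring:
  {d,f,h,z} pairwise interfere (4-clique) ⇒ χ ≥ 4
  4-colouring: c0={f,n}  c1={z}  c2={d,s}  c3={h}
  χ = 4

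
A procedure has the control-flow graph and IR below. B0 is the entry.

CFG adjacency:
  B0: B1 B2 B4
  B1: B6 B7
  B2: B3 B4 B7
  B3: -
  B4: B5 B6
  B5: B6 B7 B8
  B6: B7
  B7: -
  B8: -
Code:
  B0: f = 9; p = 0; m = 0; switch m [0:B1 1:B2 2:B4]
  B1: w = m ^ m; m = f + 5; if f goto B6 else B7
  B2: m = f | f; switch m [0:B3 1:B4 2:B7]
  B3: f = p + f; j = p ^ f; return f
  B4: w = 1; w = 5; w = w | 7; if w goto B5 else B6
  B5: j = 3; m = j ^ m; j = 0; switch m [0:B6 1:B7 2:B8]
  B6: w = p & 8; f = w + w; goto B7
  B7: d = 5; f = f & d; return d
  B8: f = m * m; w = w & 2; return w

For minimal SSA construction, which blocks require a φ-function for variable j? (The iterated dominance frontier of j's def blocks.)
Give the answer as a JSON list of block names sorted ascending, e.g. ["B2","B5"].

idom tree: B1←B0 B2←B0 B3←B2 B4←B0 B5←B4 B6←B0 B7←B0 B8←B5
Join-block Dom:
  B4: preds {B0,B2}: {B0} ∩ {B0,B2} = {B0}; idom=B0
  B6: preds {B1,B4,B5}: {B0,B1} ∩ {B0,B4} ∩ {B0,B4,B5} = {B0}; idom=B0
  B7: preds {B1,B2,B5,B6}: {B0,B1} ∩ {B0,B2} ∩ {B0,B4,B5} ∩ {B0,B6} = {B0}; idom=B0

Frontier:
  B4←B0: walk · to B0
  B4←B2: walk B2 to B0
  B6←B1: walk B1 to B0
  B6←B4: walk B4 to B0
  B6←B5: walk B5→B4 to B0
  B7←B1: walk B1 to B0
  B7←B2: walk B2 to B0
  B7←B5: walk B5→B4 to B0
  B7←B6: walk B6 to B0
  DF(B0)=∅
  DF(B1)={B6,B7}
  DF(B2)={B4,B7}
  DF(B3)=∅
  DF(B4)={B6,B7}
  DF(B5)={B6,B7}
  DF(B6)={B7}
  DF(B7)=∅
  DF(B8)=∅

φ for j: defs {B3,B5}
  DF⁺ = {B6,B7}

Answer: ["B6", "B7"]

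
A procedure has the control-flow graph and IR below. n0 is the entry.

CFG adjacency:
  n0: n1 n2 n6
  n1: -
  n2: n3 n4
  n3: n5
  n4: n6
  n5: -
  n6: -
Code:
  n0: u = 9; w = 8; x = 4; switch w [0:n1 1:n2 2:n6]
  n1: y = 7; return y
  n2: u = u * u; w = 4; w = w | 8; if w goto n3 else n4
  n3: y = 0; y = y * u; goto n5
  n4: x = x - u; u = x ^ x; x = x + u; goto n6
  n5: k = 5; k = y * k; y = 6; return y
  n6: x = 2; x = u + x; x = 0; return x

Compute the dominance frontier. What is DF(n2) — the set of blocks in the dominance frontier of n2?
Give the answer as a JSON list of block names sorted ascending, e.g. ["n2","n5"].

idom tree: n1←n0 n2←n0 n3←n2 n4←n2 n5←n3 n6←n0
Join-block Dom:
  n6: preds {n0,n4}: {n0} ∩ {n0,n2,n4} = {n0}; idom=n0

DF derivation:
  n6←n0: walk · to n0
  n6←n4: walk n4→n2 to n0
  n0 → ∅
  n1 → ∅
  n2 → {n6}
  n3 → ∅
  n4 → {n6}
  n5 → ∅
  n6 → ∅

DF(n2) = ["n6"]

Answer: ["n6"]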